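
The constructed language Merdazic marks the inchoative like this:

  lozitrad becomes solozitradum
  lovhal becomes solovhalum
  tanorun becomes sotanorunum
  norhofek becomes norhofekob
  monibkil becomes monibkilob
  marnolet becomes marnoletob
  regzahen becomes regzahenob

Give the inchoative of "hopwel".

hopwelob

"hopwel" has last vowel 'e'. The stems whose last vowel is 'e' (norhofek → norhofekob, marnolet → marnoletob, regzahen → regzahenob) add -ob.
The other pattern: stems whose last vowel is 'a' or 'u' add so- … -um around the stem.
So hopwel → hopwelob.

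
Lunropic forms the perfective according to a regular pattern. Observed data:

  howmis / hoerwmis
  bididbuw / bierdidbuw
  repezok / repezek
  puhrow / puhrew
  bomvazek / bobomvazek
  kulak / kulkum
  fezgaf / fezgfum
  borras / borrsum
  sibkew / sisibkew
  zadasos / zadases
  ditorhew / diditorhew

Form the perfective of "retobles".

reretobles

sibkew and bididbuw both end in -w yet inflect differently (sisibkew, bierdidbuw), so the final letter is not what conditions the rule; the last vowel is.
"retobles" has last vowel 'e'. The stems whose last vowel is 'e' (sibkew → sisibkew, ditorhew → diditorhew, bomvazek → bobomvazek) repeat the first consonant+vowel as a prefix.
So retobles → reretobles.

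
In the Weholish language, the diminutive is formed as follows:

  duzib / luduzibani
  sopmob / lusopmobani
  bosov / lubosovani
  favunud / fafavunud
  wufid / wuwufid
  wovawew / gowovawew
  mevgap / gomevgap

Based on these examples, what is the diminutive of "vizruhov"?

luvizruhovani

duzib and wufid both have last vowel 'i' yet inflect differently (luduzibani, wuwufid), so the last vowel is not what conditions the rule; the final letter is.
"vizruhov" ends in -v. The one such stem in the data (bosov → lubosovani) adds lu- … -ani around the stem, so the same rule applies.
The other patterns: stems ending in -d repeat the first consonant+vowel as a prefix; stems ending in -p or -w add the prefix go-.
So vizruhov → luvizruhovani.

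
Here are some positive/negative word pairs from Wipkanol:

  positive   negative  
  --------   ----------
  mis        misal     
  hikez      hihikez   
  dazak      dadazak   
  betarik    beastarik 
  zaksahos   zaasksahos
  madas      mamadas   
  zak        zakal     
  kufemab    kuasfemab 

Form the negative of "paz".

pazal

mis and madas both end in -s yet inflect differently (misal, mamadas), so the final letter is not what conditions the rule; the number of vowels is.
"paz" has 1 vowel. The stems with 1 vowel (zak → zakal, mis → misal) add -al.
So paz → pazal.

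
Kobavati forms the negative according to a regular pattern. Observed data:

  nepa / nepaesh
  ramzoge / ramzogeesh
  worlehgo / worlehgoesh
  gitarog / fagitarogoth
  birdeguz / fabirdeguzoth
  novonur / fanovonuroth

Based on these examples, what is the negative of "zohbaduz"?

gitarog and worlehgo both have last vowel 'o' yet inflect differently (fagitarogoth, worlehgoesh), so the last vowel is not what conditions the rule; whether the stem ends in a vowel or a consonant is.
"zohbaduz" ends in a consonant. The stems ending in a consonant (novonur → fanovonuroth, birdeguz → fabirdeguzoth, gitarog → fagitarogoth) add fa- … -oth around the stem.
So zohbaduz → fazohbaduzoth.

fazohbaduzoth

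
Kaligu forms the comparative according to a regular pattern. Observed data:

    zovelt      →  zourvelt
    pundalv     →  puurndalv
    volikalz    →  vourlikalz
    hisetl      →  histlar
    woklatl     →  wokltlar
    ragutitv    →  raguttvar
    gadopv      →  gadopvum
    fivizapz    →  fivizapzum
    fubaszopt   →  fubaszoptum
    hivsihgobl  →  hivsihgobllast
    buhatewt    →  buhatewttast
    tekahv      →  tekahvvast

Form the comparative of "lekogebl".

"lekogebl" has second-to-last letter 'b'. The one such stem in the data (hivsihgobl → hivsihgobllast) doubles the final consonant and adds -ast (as do buhatewt, tekahv), so the same rule applies.
The other patterns: stems whose second-to-last letter is 'l' insert -ur- after the first vowel; stems whose second-to-last letter is 't' delete the last vowel and add -ar; stems whose second-to-last letter is 'p' add -um.
So lekogebl → lekogebllast.

lekogebllast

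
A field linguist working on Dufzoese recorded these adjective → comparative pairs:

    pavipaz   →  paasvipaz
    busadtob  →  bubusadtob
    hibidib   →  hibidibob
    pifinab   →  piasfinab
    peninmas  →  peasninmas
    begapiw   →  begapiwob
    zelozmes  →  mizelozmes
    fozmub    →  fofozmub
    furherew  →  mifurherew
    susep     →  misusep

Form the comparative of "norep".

minorep

hibidib and pifinab both end in -b yet inflect differently (hibidibob, piasfinab), so the final letter is not what conditions the rule; the last vowel is.
"norep" has last vowel 'e'. The stems whose last vowel is 'e' (zelozmes → mizelozmes, susep → misusep, furherew → mifurherew) add the prefix mi-.
The other patterns: stems whose last vowel is 'i' add -ob; stems whose last vowel is 'a' insert -as- after the first vowel; stems whose last vowel is 'o' or 'u' repeat the first consonant+vowel as a prefix.
So norep → minorep.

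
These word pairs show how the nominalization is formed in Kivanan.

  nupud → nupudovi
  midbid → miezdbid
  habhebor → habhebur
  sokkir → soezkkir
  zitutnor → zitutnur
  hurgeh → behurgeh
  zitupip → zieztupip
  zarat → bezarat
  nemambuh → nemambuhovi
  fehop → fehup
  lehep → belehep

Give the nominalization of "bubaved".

bebubaved

fehop and zitupip both end in -p yet inflect differently (fehup, zieztupip), so the final letter is not what conditions the rule; the last vowel is.
"bubaved" has last vowel 'e'. The stems whose last vowel is 'e' (hurgeh → behurgeh, lehep → belehep) add the prefix be-.
The other patterns: stems whose last vowel is 'u' add -ovi; stems whose last vowel is 'o' change the last vowel to 'u'; stems whose last vowel is 'i' insert -ez- after the first vowel.
So bubaved → bebubaved.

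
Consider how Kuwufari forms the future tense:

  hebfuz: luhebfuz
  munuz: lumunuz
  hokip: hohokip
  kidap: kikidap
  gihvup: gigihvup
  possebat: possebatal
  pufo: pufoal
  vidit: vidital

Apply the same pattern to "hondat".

hebfuz and gihvup both have last vowel 'u' yet inflect differently (luhebfuz, gigihvup), so the last vowel is not what conditions the rule; the final letter is.
"hondat" ends in -t. The stems ending in -t (possebat → possebatal, vidit → vidital) add -al.
So hondat → hondatal.

hondatal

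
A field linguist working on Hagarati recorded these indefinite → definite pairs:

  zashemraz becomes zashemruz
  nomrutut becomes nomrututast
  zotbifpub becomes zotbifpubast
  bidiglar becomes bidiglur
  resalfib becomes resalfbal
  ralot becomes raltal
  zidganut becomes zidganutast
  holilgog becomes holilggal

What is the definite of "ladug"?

zotbifpub and resalfib both end in -b yet inflect differently (zotbifpubast, resalfbal), so the final letter is not what conditions the rule; the last vowel is.
"ladug" has last vowel 'u'. The stems whose last vowel is 'u' (nomrutut → nomrututast, zotbifpub → zotbifpubast, zidganut → zidganutast) add -ast.
The other patterns: stems whose last vowel is 'a' change the last vowel to 'u'; stems whose last vowel is 'i' or 'o' delete the last vowel and add -al.
So ladug → ladugast.

ladugast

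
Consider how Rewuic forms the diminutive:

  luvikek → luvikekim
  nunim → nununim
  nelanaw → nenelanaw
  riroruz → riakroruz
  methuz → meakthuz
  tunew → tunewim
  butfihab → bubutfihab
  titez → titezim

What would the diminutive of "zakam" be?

zazakam

"zakam" has last vowel 'a'. The stems whose last vowel is 'a' (nelanaw → nenelanaw, butfihab → bubutfihab) repeat the first consonant+vowel as a prefix.
The other patterns: stems whose last vowel is 'e' add -im; stems whose last vowel is 'u' insert -ak- after the first vowel.
So zakam → zazakam.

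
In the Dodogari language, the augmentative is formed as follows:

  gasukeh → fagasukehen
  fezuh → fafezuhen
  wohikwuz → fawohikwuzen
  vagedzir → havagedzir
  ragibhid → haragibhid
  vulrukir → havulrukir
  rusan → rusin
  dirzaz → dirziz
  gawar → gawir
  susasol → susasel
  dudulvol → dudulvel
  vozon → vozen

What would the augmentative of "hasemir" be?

wohikwuz and dirzaz both end in -z yet inflect differently (fawohikwuzen, dirziz), so the final letter is not what conditions the rule; the last vowel is.
"hasemir" has last vowel 'i'. The stems whose last vowel is 'i' (vagedzir → havagedzir, ragibhid → haragibhid, vulrukir → havulrukir) add the prefix ha-.
So hasemir → hahasemir.

hahasemir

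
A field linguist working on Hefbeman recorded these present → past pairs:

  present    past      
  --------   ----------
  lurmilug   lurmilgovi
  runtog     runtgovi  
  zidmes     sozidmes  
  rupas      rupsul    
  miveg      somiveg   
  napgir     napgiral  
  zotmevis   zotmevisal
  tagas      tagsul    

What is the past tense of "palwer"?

"palwer" has last vowel 'e'. The stems whose last vowel is 'e' (miveg → somiveg, zidmes → sozidmes) add the prefix so-.
So palwer → sopalwer.

sopalwer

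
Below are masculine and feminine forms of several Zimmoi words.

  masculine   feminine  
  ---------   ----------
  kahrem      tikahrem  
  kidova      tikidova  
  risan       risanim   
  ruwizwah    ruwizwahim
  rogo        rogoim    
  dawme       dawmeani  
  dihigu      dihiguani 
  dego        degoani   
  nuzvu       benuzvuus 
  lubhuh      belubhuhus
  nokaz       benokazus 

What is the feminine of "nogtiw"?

benogtiwus

rogo and dego both end in -o yet inflect differently (rogoim, degoani), so the final letter is not what conditions the rule; the first letter is.
"nogtiw" begins with n-. The stems beginning with n- (nuzvu → benuzvuus, nokaz → benokazus) add be- … -us around the stem.
The other patterns: stems beginning with k- add the prefix ti-; stems beginning with r- add -im; stems beginning with d- add -ani.
So nogtiw → benogtiwus.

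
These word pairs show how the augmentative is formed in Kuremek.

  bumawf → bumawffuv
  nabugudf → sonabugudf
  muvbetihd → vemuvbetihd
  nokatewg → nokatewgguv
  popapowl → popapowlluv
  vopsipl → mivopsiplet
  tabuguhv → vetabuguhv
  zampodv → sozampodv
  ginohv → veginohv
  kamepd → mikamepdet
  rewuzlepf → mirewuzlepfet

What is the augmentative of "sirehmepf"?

misirehmepfet

"sirehmepf" has second-to-last letter 'p'. The stems whose second-to-last letter is 'p' (vopsipl → mivopsiplet, kamepd → mikamepdet, rewuzlepf → mirewuzlepfet) add mi- … -et around the stem.
So sirehmepf → misirehmepfet.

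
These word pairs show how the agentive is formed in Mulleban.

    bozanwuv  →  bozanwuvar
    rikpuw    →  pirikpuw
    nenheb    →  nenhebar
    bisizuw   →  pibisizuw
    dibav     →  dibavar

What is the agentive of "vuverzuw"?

"vuverzuw" ends in -w. The stems ending in -w (rikpuw → pirikpuw, bisizuw → pibisizuw) add the prefix pi-.
The other pattern: stems ending in -b or -v add -ar.
So vuverzuw → pivuverzuw.

pivuverzuw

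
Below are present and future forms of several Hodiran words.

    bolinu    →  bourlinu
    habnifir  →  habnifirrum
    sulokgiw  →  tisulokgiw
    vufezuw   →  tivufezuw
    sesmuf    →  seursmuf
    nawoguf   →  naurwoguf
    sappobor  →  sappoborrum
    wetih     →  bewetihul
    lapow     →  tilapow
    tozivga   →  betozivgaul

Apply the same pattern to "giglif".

"giglif" ends in -f. The stems ending in -f (nawoguf → naurwoguf, sesmuf → seursmuf) insert -ur- after the first vowel.
So giglif → giurglif.

giurglif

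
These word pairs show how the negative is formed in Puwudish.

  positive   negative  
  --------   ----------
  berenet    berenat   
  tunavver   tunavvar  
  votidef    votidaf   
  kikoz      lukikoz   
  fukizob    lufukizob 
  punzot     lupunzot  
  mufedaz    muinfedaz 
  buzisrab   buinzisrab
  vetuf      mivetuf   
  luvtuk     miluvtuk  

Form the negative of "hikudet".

"hikudet" has last vowel 'e'. The stems whose last vowel is 'e' (berenet → berenat, tunavver → tunavvar, votidef → votidaf) change the last vowel to 'a'.
The other patterns: stems whose last vowel is 'o' add the prefix lu-; stems whose last vowel is 'a' insert -in- after the first vowel; stems whose last vowel is 'u' add the prefix mi-.
So hikudet → hikudat.

hikudat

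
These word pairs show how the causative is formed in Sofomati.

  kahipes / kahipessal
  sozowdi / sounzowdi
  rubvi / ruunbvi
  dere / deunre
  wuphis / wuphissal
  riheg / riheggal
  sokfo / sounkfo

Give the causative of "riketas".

riketassal

kahipes and dere both have last vowel 'e' yet inflect differently (kahipessal, deunre), so the last vowel is not what conditions the rule; whether the stem ends in a vowel or a consonant is.
"riketas" ends in a consonant. The stems ending in a consonant (kahipes → kahipessal, riheg → riheggal, wuphis → wuphissal) double the final consonant and add -al.
The other pattern: stems ending in a vowel insert -un- after the first vowel.
So riketas → riketassal.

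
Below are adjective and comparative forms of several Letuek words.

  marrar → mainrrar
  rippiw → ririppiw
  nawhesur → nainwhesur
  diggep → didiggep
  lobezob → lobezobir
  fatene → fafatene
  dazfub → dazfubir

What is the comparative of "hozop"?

dazfub and nawhesur both have last vowel 'u' yet inflect differently (dazfubir, nainwhesur), so the last vowel is not what conditions the rule; the final letter is.
"hozop" ends in -p. The one such stem in the data (diggep → didiggep) repeats the first consonant+vowel as a prefix (as do rippiw, fatene), so the same rule applies.
So hozop → hohozop.

hohozop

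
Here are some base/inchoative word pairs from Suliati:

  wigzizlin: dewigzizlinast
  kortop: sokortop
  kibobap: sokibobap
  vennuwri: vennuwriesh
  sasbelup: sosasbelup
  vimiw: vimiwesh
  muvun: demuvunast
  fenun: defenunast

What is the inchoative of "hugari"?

vennuwri and wigzizlin both have last vowel 'i' yet inflect differently (vennuwriesh, dewigzizlinast), so the last vowel is not what conditions the rule; the final letter is.
"hugari" ends in -i. The one such stem in the data (vennuwri → vennuwriesh) adds -esh, so the same rule applies.
So hugari → hugariesh.

hugariesh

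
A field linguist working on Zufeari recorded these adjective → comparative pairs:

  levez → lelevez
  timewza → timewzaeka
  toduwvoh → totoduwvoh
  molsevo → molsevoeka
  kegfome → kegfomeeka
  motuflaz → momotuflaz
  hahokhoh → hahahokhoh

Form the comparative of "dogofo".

dogofoeka

"dogofo" ends in a vowel. The stems ending in a vowel (kegfome → kegfomeeka, timewza → timewzaeka, molsevo → molsevoeka) add -eka.
The other pattern: stems ending in a consonant repeat the first consonant+vowel as a prefix.
So dogofo → dogofoeka.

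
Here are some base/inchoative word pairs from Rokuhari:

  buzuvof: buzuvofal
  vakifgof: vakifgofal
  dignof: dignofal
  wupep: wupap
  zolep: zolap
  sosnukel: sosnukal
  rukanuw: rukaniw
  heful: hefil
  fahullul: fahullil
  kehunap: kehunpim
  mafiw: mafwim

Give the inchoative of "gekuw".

gekiw

sosnukel and heful both end in -l yet inflect differently (sosnukal, hefil), so the final letter is not what conditions the rule; the last vowel is.
"gekuw" has last vowel 'u'. The stems whose last vowel is 'u' (rukanuw → rukaniw, heful → hefil, fahullul → fahullil) change the last vowel to 'i'.
The other patterns: stems whose last vowel is 'o' add -al; stems whose last vowel is 'e' change the last vowel to 'a'; stems whose last vowel is 'a' or 'i' delete the last vowel and add -im.
So gekuw → gekiw.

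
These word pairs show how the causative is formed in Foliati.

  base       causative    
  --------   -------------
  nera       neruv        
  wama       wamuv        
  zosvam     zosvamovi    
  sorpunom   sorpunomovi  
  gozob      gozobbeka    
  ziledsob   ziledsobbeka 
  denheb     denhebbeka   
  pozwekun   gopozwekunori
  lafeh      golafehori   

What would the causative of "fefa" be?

"fefa" ends in -a. The stems ending in -a (nera → neruv, wama → wamuv) drop the final letter and add -uv.
So fefa → fefuv.

fefuv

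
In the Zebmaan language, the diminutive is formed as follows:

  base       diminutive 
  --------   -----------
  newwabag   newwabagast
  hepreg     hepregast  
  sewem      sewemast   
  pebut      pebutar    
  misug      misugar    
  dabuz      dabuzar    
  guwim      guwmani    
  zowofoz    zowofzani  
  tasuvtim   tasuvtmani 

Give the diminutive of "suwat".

"suwat" has last vowel 'a'. The one such stem in the data (newwabag → newwabagast) adds -ast, so the same rule applies.
So suwat → suwatast.

suwatast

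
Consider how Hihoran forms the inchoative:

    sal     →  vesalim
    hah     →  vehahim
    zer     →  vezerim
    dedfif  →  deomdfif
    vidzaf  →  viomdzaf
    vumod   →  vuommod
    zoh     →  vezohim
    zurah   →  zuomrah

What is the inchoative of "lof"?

velofim

zoh and zurah both end in -h yet inflect differently (vezohim, zuomrah), so the final letter is not what conditions the rule; the number of vowels is.
"lof" has 1 vowel. The stems with 1 vowel (zoh → vezohim, zer → vezerim, sal → vesalim) add ve- … -im around the stem.
So lof → velofim.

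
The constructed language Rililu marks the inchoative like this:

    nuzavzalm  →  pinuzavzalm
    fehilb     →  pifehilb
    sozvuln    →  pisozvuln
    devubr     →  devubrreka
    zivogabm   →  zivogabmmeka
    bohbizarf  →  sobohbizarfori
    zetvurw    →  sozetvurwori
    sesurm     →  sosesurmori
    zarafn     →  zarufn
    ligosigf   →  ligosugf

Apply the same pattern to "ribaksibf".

ribaksibffeka

nuzavzalm and zivogabm both end in -m yet inflect differently (pinuzavzalm, zivogabmmeka), so the final letter is not what conditions the rule; the second-to-last letter is.
"ribaksibf" has second-to-last letter 'b'. The stems whose second-to-last letter is 'b' (devubr → devubrreka, zivogabm → zivogabmmeka) double the final consonant and add -eka.
So ribaksibf → ribaksibffeka.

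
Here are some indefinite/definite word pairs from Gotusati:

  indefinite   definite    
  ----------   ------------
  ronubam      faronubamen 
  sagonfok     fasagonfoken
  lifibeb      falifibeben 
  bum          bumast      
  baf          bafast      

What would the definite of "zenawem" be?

ronubam and bum both end in -m yet inflect differently (faronubamen, bumast), so the final letter is not what conditions the rule; the number of vowels is.
"zenawem" has 3 vowels. The stems with 3 vowels (ronubam → faronubamen, sagonfok → fasagonfoken, lifibeb → falifibeben) add fa- … -en around the stem.
The other pattern: stems with 1 vowel add -ast.
So zenawem → fazenawemen.

fazenawemen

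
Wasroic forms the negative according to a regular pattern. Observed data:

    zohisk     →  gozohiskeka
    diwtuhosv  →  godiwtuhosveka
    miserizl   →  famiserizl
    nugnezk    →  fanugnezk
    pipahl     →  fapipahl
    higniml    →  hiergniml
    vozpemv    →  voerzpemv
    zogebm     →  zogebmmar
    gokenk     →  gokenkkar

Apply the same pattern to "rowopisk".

gorowopiskeka

zohisk and nugnezk both end in -k yet inflect differently (gozohiskeka, fanugnezk), so the final letter is not what conditions the rule; the second-to-last letter is.
"rowopisk" has second-to-last letter 's'. The stems whose second-to-last letter is 's' (zohisk → gozohiskeka, diwtuhosv → godiwtuhosveka) add go- … -eka around the stem.
The other patterns: stems whose second-to-last letter is 'h' or 'z' add the prefix fa-; stems whose second-to-last letter is 'm' insert -er- after the first vowel; stems whose second-to-last letter is 'b' or 'n' double the final consonant and add -ar.
So rowopisk → gorowopiskeka.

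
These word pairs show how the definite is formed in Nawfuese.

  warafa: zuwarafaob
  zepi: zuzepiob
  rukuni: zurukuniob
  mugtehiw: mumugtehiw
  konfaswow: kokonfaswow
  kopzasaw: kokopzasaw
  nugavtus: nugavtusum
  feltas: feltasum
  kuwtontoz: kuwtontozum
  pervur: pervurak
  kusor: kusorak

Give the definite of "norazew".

nonorazew

zepi and mugtehiw both have last vowel 'i' yet inflect differently (zuzepiob, mumugtehiw), so the last vowel is not what conditions the rule; the final letter is.
"norazew" ends in -w. The stems ending in -w (mugtehiw → mumugtehiw, konfaswow → kokonfaswow, kopzasaw → kokopzasaw) repeat the first consonant+vowel as a prefix.
The other patterns: stems ending in -a or -i add zu- … -ob around the stem; stems ending in -s or -z add -um; stems ending in -r add -ak.
So norazew → nonorazew.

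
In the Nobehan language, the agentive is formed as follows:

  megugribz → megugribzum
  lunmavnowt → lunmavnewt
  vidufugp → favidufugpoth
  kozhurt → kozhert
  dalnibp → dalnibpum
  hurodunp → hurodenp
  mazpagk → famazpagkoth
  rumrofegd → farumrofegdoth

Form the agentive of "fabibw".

"fabibw" has second-to-last letter 'b'. The stems whose second-to-last letter is 'b' (megugribz → megugribzum, dalnibp → dalnibpum) add -um.
The other patterns: stems whose second-to-last letter is 'g' add fa- … -oth around the stem; stems whose second-to-last letter is 'n', 'r' or 'w' change the last vowel to 'e'.
So fabibw → fabibwum.

fabibwum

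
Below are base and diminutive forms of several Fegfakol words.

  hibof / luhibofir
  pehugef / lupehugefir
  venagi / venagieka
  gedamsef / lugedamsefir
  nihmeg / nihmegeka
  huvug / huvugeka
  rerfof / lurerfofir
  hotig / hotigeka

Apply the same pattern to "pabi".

pehugef and nihmeg both have last vowel 'e' yet inflect differently (lupehugefir, nihmegeka), so the last vowel is not what conditions the rule; the final letter is.
"pabi" ends in -i. The one such stem in the data (venagi → venagieka) adds -eka, so the same rule applies.
So pabi → pabieka.

pabieka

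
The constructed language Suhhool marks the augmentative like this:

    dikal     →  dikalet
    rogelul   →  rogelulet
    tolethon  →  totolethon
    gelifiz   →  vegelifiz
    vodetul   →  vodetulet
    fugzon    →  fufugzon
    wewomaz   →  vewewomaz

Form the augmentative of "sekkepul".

sekkepulet

wewomaz and dikal both have last vowel 'a' yet inflect differently (vewewomaz, dikalet), so the last vowel is not what conditions the rule; the final letter is.
"sekkepul" ends in -l. The stems ending in -l (rogelul → rogelulet, vodetul → vodetulet, dikal → dikalet) add -et.
So sekkepul → sekkepulet.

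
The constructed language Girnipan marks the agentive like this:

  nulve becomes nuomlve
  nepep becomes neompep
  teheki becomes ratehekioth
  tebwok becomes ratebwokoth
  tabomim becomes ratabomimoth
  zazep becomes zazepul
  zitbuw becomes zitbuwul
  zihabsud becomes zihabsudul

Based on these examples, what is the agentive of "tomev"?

ratomevoth

"tomev" begins with t-. The stems beginning with t- (teheki → ratehekioth, tebwok → ratebwokoth, tabomim → ratabomimoth) add ra- … -oth around the stem.
The other patterns: stems beginning with n- insert -om- after the first vowel; stems beginning with z- add -ul.
So tomev → ratomevoth.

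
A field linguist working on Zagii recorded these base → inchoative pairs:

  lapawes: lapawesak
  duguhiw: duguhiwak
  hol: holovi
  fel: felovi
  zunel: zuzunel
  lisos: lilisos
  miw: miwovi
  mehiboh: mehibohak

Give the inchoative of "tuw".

tuwovi

hol and zunel both end in -l yet inflect differently (holovi, zuzunel), so the final letter is not what conditions the rule; the number of vowels is.
"tuw" has 1 vowel. The stems with 1 vowel (miw → miwovi, hol → holovi, fel → felovi) add -ovi.
The other patterns: stems with 2 vowels repeat the first consonant+vowel as a prefix; stems with 3 vowels add -ak.
So tuw → tuwovi.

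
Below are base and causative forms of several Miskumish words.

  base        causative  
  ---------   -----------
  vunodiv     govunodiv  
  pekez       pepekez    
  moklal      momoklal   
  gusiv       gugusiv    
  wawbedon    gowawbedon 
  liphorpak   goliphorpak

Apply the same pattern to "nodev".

nonodev

vunodiv and gusiv both end in -v yet inflect differently (govunodiv, gugusiv), so the final letter is not what conditions the rule; the number of vowels is.
"nodev" has 2 vowels. The stems with 2 vowels (pekez → pepekez, moklal → momoklal, gusiv → gugusiv) repeat the first consonant+vowel as a prefix.
The other pattern: stems with 3 vowels add the prefix go-.
So nodev → nonodev.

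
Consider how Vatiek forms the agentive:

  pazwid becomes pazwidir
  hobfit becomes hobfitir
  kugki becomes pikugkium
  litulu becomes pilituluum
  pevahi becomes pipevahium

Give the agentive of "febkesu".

pazwid and kugki both have last vowel 'i' yet inflect differently (pazwidir, pikugkium), so the last vowel is not what conditions the rule; whether the stem ends in a vowel or a consonant is.
"febkesu" ends in a vowel. The stems ending in a vowel (kugki → pikugkium, litulu → pilituluum, pevahi → pipevahium) add pi- … -um around the stem.
The other pattern: stems ending in a consonant add -ir.
So febkesu → pifebkesuum.

pifebkesuum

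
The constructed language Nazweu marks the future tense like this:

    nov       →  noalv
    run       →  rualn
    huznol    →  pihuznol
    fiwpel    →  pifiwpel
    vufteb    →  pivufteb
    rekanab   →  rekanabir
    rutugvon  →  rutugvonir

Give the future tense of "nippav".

pinippav

vufteb and rekanab both end in -b yet inflect differently (pivufteb, rekanabir), so the final letter is not what conditions the rule; the number of vowels is.
"nippav" has 2 vowels. The stems with 2 vowels (huznol → pihuznol, fiwpel → pifiwpel, vufteb → pivufteb) add the prefix pi-.
The other patterns: stems with 1 vowel insert -al- after the first vowel; stems with 3 vowels add -ir.
So nippav → pinippav.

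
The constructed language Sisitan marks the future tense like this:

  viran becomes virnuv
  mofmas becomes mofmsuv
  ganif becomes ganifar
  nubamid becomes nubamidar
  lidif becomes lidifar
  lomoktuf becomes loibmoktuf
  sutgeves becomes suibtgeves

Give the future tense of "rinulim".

rinulimar

ganif and lomoktuf both end in -f yet inflect differently (ganifar, loibmoktuf), so the final letter is not what conditions the rule; the last vowel is.
"rinulim" has last vowel 'i'. The stems whose last vowel is 'i' (ganif → ganifar, nubamid → nubamidar, lidif → lidifar) add -ar.
So rinulim → rinulimar.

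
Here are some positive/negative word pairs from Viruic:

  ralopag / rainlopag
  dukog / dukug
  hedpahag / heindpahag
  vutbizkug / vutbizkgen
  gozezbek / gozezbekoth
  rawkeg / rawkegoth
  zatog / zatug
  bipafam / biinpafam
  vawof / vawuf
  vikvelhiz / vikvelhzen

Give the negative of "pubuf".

pubfen

"pubuf" has last vowel 'u'. The one such stem in the data (vutbizkug → vutbizkgen) deletes the last vowel and adds -en (as does vikvelhiz), so the same rule applies.
The other patterns: stems whose last vowel is 'a' insert -in- after the first vowel; stems whose last vowel is 'o' change the last vowel to 'u'; stems whose last vowel is 'e' add -oth.
So pubuf → pubfen.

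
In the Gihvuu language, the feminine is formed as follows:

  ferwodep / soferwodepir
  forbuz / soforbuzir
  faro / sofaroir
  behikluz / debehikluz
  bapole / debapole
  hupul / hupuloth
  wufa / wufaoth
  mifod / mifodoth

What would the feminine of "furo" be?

sofuroir

"furo" begins with f-. The stems beginning with f- (ferwodep → soferwodepir, forbuz → soforbuzir, faro → sofaroir) add so- … -ir around the stem.
The other patterns: stems beginning with b- add the prefix de-; stems beginning with h-, m- or w- add -oth.
So furo → sofuroir.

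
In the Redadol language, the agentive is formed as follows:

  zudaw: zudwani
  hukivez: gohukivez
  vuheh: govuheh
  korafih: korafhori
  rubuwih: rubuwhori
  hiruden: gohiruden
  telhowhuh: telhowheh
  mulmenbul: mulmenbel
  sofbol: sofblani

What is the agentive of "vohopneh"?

govohopneh

"vohopneh" has last vowel 'e'. The stems whose last vowel is 'e' (hukivez → gohukivez, vuheh → govuheh, hiruden → gohiruden) add the prefix go-.
The other patterns: stems whose last vowel is 'i' delete the last vowel and add -ori; stems whose last vowel is 'a' or 'o' delete the last vowel and add -ani; stems whose last vowel is 'u' change the last vowel to 'e'.
So vohopneh → govohopneh.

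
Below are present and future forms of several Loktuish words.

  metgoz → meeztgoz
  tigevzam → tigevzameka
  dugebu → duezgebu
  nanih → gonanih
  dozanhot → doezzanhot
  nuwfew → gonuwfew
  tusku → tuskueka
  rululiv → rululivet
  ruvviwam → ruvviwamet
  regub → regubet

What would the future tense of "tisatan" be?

tigevzam and ruvviwam both end in -m yet inflect differently (tigevzameka, ruvviwamet), so the final letter is not what conditions the rule; the first letter is.
"tisatan" begins with t-. The stems beginning with t- (tusku → tuskueka, tigevzam → tigevzameka) add -eka.
The other patterns: stems beginning with r- add -et; stems beginning with n- add the prefix go-; stems beginning with d- or m- insert -ez- after the first vowel.
So tisatan → tisataneka.

tisataneka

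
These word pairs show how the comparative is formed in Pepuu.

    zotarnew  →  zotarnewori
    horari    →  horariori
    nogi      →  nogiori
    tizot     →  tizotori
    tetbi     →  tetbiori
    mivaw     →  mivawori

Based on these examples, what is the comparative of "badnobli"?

badnobliori

Every pair shown (zotarnew → zotarnewori, horari → horariori, nogi → nogiori, …) follows the same rule: add -ori.
So badnobli → badnobliori.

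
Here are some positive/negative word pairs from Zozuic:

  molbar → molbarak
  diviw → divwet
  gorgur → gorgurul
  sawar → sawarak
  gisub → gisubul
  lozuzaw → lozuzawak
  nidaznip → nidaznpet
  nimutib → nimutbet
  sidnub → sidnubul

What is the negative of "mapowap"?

mapowapak

molbar and gorgur both end in -r yet inflect differently (molbarak, gorgurul), so the final letter is not what conditions the rule; the last vowel is.
"mapowap" has last vowel 'a'. The stems whose last vowel is 'a' (molbar → molbarak, sawar → sawarak, lozuzaw → lozuzawak) add -ak.
The other patterns: stems whose last vowel is 'u' add -ul; stems whose last vowel is 'i' delete the last vowel and add -et.
So mapowap → mapowapak.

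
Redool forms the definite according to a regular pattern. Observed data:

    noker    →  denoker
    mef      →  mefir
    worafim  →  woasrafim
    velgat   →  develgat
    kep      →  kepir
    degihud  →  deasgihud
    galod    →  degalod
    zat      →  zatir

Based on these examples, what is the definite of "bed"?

"bed" has 1 vowel. The stems with 1 vowel (kep → kepir, mef → mefir, zat → zatir) add -ir.
The other patterns: stems with 2 vowels add the prefix de-; stems with 3 vowels insert -as- after the first vowel.
So bed → bedir.

bedir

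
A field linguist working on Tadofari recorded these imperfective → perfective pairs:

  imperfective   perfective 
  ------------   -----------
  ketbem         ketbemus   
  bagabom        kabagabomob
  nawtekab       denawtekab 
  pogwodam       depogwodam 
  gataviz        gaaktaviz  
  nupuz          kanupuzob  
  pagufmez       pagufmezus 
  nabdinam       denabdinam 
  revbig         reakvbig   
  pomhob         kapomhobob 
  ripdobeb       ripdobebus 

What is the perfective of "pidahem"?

nabdinam and ketbem both end in -m yet inflect differently (denabdinam, ketbemus), so the final letter is not what conditions the rule; the last vowel is.
"pidahem" has last vowel 'e'. The stems whose last vowel is 'e' (ketbem → ketbemus, pagufmez → pagufmezus, ripdobeb → ripdobebus) add -us.
The other patterns: stems whose last vowel is 'a' add the prefix de-; stems whose last vowel is 'o' or 'u' add ka- … -ob around the stem; stems whose last vowel is 'i' insert -ak- after the first vowel.
So pidahem → pidahemus.

pidahemus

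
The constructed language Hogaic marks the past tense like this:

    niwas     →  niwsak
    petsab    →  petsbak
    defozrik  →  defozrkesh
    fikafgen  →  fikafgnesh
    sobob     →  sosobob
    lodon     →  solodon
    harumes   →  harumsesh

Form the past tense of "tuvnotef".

niwas and harumes both end in -s yet inflect differently (niwsak, harumsesh), so the final letter is not what conditions the rule; the last vowel is.
"tuvnotef" has last vowel 'e'. The stems whose last vowel is 'e' (fikafgen → fikafgnesh, harumes → harumsesh) delete the last vowel and add -esh.
The other patterns: stems whose last vowel is 'a' delete the last vowel and add -ak; stems whose last vowel is 'o' add the prefix so-.
So tuvnotef → tuvnotfesh.

tuvnotfesh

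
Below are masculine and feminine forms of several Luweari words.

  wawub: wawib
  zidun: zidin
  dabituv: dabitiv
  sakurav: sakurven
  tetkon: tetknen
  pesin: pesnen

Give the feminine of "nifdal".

"nifdal" has last vowel 'a'. The one such stem in the data (sakurav → sakurven) deletes the last vowel and adds -en (as do tetkon, pesin), so the same rule applies.
The other pattern: stems whose last vowel is 'u' change the last vowel to 'i'.
So nifdal → nifdlen.

nifdlen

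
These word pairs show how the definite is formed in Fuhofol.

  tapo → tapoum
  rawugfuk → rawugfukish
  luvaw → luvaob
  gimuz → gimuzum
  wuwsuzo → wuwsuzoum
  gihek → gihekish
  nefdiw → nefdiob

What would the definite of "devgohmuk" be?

rawugfuk and gimuz both have last vowel 'u' yet inflect differently (rawugfukish, gimuzum), so the last vowel is not what conditions the rule; the final letter is.
"devgohmuk" ends in -k. The stems ending in -k (gihek → gihekish, rawugfuk → rawugfukish) add -ish.
The other patterns: stems ending in -w drop the final letter and add -ob; stems ending in -o or -z add -um.
So devgohmuk → devgohmukish.

devgohmukish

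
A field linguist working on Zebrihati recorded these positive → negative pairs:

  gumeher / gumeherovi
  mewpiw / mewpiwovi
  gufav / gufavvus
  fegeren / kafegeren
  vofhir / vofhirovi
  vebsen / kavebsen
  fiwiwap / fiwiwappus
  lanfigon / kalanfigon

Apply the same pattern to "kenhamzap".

fegeren and gumeher both have last vowel 'e' yet inflect differently (kafegeren, gumeherovi), so the last vowel is not what conditions the rule; the final letter is.
"kenhamzap" ends in -p. The one such stem in the data (fiwiwap → fiwiwappus) doubles the final consonant and adds -us (as does gufav), so the same rule applies.
So kenhamzap → kenhamzappus.

kenhamzappus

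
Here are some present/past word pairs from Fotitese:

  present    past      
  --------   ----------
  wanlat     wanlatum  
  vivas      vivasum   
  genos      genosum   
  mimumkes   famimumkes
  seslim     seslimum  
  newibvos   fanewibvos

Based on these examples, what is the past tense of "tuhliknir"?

fatuhliknir

vivas and mimumkes both end in -s yet inflect differently (vivasum, famimumkes), so the final letter is not what conditions the rule; the number of vowels is.
"tuhliknir" has 3 vowels. The stems with 3 vowels (mimumkes → famimumkes, newibvos → fanewibvos) add the prefix fa-.
The other pattern: stems with 2 vowels add -um.
So tuhliknir → fatuhliknir.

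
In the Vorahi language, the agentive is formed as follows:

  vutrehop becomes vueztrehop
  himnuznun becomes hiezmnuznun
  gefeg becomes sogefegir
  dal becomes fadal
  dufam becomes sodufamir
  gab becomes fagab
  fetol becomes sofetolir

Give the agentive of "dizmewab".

diezzmewab

dal and fetol both end in -l yet inflect differently (fadal, sofetolir), so the final letter is not what conditions the rule; the number of vowels is.
"dizmewab" has 3 vowels. The stems with 3 vowels (vutrehop → vueztrehop, himnuznun → hiezmnuznun) insert -ez- after the first vowel.
The other patterns: stems with 1 vowel add the prefix fa-; stems with 2 vowels add so- … -ir around the stem.
So dizmewab → diezzmewab.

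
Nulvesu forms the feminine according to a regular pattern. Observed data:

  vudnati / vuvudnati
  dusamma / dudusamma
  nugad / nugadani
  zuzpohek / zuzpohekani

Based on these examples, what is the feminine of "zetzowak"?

dusamma and nugad both have last vowel 'a' yet inflect differently (dudusamma, nugadani), so the last vowel is not what conditions the rule; whether the stem ends in a vowel or a consonant is.
"zetzowak" ends in a consonant. The stems ending in a consonant (nugad → nugadani, zuzpohek → zuzpohekani) add -ani.
The other pattern: stems ending in a vowel repeat the first consonant+vowel as a prefix.
So zetzowak → zetzowakani.

zetzowakani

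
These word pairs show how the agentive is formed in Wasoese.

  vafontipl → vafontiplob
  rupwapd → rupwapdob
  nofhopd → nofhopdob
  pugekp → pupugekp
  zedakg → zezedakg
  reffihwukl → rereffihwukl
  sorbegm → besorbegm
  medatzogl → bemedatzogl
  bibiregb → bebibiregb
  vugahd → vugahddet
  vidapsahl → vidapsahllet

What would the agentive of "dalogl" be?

bedalogl

"dalogl" has second-to-last letter 'g'. The stems whose second-to-last letter is 'g' (sorbegm → besorbegm, medatzogl → bemedatzogl, bibiregb → bebibiregb) add the prefix be-.
The other patterns: stems whose second-to-last letter is 'p' add -ob; stems whose second-to-last letter is 'k' repeat the first consonant+vowel as a prefix; stems whose second-to-last letter is 'h' double the final consonant and add -et.
So dalogl → bedalogl.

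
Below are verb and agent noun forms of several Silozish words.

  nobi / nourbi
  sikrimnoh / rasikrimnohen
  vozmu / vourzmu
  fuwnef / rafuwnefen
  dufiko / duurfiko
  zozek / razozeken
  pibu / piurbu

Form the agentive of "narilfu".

sikrimnoh and dufiko both have last vowel 'o' yet inflect differently (rasikrimnohen, duurfiko), so the last vowel is not what conditions the rule; whether the stem ends in a vowel or a consonant is.
"narilfu" ends in a vowel. The stems ending in a vowel (vozmu → vourzmu, nobi → nourbi, pibu → piurbu) insert -ur- after the first vowel.
The other pattern: stems ending in a consonant add ra- … -en around the stem.
So narilfu → naurrilfu.

naurrilfu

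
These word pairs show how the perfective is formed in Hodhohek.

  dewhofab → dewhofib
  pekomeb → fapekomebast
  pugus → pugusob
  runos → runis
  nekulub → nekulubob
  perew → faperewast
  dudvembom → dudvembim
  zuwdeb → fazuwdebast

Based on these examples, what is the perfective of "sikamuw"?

dewhofab and nekulub both end in -b yet inflect differently (dewhofib, nekulubob), so the final letter is not what conditions the rule; the last vowel is.
"sikamuw" has last vowel 'u'. The stems whose last vowel is 'u' (nekulub → nekulubob, pugus → pugusob) add -ob.
So sikamuw → sikamuwob.

sikamuwob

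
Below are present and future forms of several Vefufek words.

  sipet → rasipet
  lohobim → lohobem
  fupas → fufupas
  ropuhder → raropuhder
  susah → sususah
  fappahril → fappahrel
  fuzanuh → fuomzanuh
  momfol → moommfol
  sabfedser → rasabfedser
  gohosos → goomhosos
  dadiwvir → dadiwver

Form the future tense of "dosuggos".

doomsuggos

ropuhder and dadiwvir both end in -r yet inflect differently (raropuhder, dadiwver), so the final letter is not what conditions the rule; the last vowel is.
"dosuggos" has last vowel 'o'. The stems whose last vowel is 'o' (momfol → moommfol, gohosos → goomhosos) insert -om- after the first vowel.
The other patterns: stems whose last vowel is 'e' add the prefix ra-; stems whose last vowel is 'a' repeat the first consonant+vowel as a prefix; stems whose last vowel is 'i' change the last vowel to 'e'.
So dosuggos → doomsuggos.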